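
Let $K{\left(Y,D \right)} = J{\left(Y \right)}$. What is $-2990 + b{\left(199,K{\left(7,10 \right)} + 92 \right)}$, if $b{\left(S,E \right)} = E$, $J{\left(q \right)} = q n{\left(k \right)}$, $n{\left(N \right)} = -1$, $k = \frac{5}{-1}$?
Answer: $-2905$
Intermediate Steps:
$k = -5$ ($k = 5 \left(-1\right) = -5$)
$J{\left(q \right)} = - q$ ($J{\left(q \right)} = q \left(-1\right) = - q$)
$K{\left(Y,D \right)} = - Y$
$-2990 + b{\left(199,K{\left(7,10 \right)} + 92 \right)} = -2990 + \left(\left(-1\right) 7 + 92\right) = -2990 + \left(-7 + 92\right) = -2990 + 85 = -2905$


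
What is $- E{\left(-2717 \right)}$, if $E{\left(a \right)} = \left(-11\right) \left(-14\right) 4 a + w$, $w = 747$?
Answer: $1672925$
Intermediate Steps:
$E{\left(a \right)} = 747 + 616 a$ ($E{\left(a \right)} = \left(-11\right) \left(-14\right) 4 a + 747 = 154 \cdot 4 a + 747 = 616 a + 747 = 747 + 616 a$)
$- E{\left(-2717 \right)} = - (747 + 616 \left(-2717\right)) = - (747 - 1673672) = \left(-1\right) \left(-1672925\right) = 1672925$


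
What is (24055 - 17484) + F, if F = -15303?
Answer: -8732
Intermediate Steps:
(24055 - 17484) + F = (24055 - 17484) - 15303 = 6571 - 15303 = -8732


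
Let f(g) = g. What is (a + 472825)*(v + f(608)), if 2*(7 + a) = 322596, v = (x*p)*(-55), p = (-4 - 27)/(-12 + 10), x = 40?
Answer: -21237813072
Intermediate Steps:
p = 31/2 (p = -31/(-2) = -31*(-1/2) = 31/2 ≈ 15.500)
v = -34100 (v = (40*(31/2))*(-55) = 620*(-55) = -34100)
a = 161291 (a = -7 + (1/2)*322596 = -7 + 161298 = 161291)
(a + 472825)*(v + f(608)) = (161291 + 472825)*(-34100 + 608) = 634116*(-33492) = -21237813072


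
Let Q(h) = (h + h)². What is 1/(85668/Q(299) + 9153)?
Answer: 89401/818308770 ≈ 0.00010925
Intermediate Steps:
Q(h) = 4*h² (Q(h) = (2*h)² = 4*h²)
1/(85668/Q(299) + 9153) = 1/(85668/((4*299²)) + 9153) = 1/(85668/((4*89401)) + 9153) = 1/(85668/357604 + 9153) = 1/(85668*(1/357604) + 9153) = 1/(21417/89401 + 9153) = 1/(818308770/89401) = 89401/818308770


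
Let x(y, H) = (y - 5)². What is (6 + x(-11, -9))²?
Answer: 68644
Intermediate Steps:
x(y, H) = (-5 + y)²
(6 + x(-11, -9))² = (6 + (-5 - 11)²)² = (6 + (-16)²)² = (6 + 256)² = 262² = 68644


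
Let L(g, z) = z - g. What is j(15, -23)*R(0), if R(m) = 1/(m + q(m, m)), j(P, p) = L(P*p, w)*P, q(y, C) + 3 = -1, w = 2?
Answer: -5205/4 ≈ -1301.3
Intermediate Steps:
q(y, C) = -4 (q(y, C) = -3 - 1 = -4)
j(P, p) = P*(2 - P*p) (j(P, p) = (2 - P*p)*P = P*(2 - P*p))
R(m) = 1/(-4 + m) (R(m) = 1/(m - 4) = 1/(-4 + m))
j(15, -23)*R(0) = (15*(2 - 1*15*(-23)))/(-4 + 0) = (15*(2 + 345))/(-4) = (15*347)*(-1/4) = 5205*(-1/4) = -5205/4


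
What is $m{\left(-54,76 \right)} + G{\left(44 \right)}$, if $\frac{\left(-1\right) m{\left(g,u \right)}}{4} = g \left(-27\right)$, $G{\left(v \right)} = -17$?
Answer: $-5849$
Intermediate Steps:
$m{\left(g,u \right)} = 108 g$ ($m{\left(g,u \right)} = - 4 g \left(-27\right) = - 4 \left(- 27 g\right) = 108 g$)
$m{\left(-54,76 \right)} + G{\left(44 \right)} = 108 \left(-54\right) - 17 = -5832 - 17 = -5849$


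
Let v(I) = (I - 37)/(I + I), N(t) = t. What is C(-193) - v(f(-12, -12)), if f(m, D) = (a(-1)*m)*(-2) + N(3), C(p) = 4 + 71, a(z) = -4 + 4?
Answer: 242/3 ≈ 80.667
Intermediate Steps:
a(z) = 0
C(p) = 75
f(m, D) = 3 (f(m, D) = (0*m)*(-2) + 3 = 0*(-2) + 3 = 0 + 3 = 3)
v(I) = (-37 + I)/(2*I) (v(I) = (-37 + I)/((2*I)) = (-37 + I)*(1/(2*I)) = (-37 + I)/(2*I))
C(-193) - v(f(-12, -12)) = 75 - (-37 + 3)/(2*3) = 75 - (-34)/(2*3) = 75 - 1*(-17/3) = 75 + 17/3 = 242/3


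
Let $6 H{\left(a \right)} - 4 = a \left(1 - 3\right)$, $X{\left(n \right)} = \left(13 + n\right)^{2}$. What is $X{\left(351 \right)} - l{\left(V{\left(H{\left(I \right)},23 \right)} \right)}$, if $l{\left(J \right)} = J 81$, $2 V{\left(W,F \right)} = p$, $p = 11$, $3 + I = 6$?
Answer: $\frac{264101}{2} \approx 1.3205 \cdot 10^{5}$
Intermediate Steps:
$I = 3$ ($I = -3 + 6 = 3$)
$H{\left(a \right)} = \frac{2}{3} - \frac{a}{3}$ ($H{\left(a \right)} = \frac{2}{3} + \frac{a \left(1 - 3\right)}{6} = \frac{2}{3} + \frac{a \left(-2\right)}{6} = \frac{2}{3} + \frac{\left(-2\right) a}{6} = \frac{2}{3} - \frac{a}{3}$)
$V{\left(W,F \right)} = \frac{11}{2}$ ($V{\left(W,F \right)} = \frac{1}{2} \cdot 11 = \frac{11}{2}$)
$l{\left(J \right)} = 81 J$
$X{\left(351 \right)} - l{\left(V{\left(H{\left(I \right)},23 \right)} \right)} = \left(13 + 351\right)^{2} - 81 \cdot \frac{11}{2} = 364^{2} - \frac{891}{2} = 132496 - \frac{891}{2} = \frac{264101}{2}$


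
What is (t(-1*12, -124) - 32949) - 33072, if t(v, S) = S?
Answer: -66145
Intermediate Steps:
(t(-1*12, -124) - 32949) - 33072 = (-124 - 32949) - 33072 = -33073 - 33072 = -66145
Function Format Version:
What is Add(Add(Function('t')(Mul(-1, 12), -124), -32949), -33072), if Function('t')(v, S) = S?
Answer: -66145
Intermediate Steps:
Add(Add(Function('t')(Mul(-1, 12), -124), -32949), -33072) = Add(Add(-124, -32949), -33072) = Add(-33073, -33072) = -66145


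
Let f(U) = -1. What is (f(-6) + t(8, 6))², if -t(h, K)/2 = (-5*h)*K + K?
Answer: 218089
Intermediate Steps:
t(h, K) = -2*K + 10*K*h (t(h, K) = -2*((-5*h)*K + K) = -2*(-5*K*h + K) = -2*(K - 5*K*h) = -2*K + 10*K*h)
(f(-6) + t(8, 6))² = (-1 + 2*6*(-1 + 5*8))² = (-1 + 2*6*(-1 + 40))² = (-1 + 2*6*39)² = (-1 + 468)² = 467² = 218089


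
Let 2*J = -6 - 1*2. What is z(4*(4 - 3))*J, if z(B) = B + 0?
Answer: -16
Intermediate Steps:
J = -4 (J = (-6 - 1*2)/2 = (-6 - 2)/2 = (½)*(-8) = -4)
z(B) = B
z(4*(4 - 3))*J = (4*(4 - 3))*(-4) = (4*1)*(-4) = 4*(-4) = -16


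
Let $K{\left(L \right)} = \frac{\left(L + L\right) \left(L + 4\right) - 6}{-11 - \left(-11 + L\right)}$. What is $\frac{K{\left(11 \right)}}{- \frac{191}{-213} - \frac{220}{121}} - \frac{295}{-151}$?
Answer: $\frac{11057717}{326009} \approx 33.918$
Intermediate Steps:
$K{\left(L \right)} = - \frac{-6 + 2 L \left(4 + L\right)}{L}$ ($K{\left(L \right)} = \frac{2 L \left(4 + L\right) - 6}{\left(-1\right) L} = \left(2 L \left(4 + L\right) - 6\right) \left(- \frac{1}{L}\right) = \left(-6 + 2 L \left(4 + L\right)\right) \left(- \frac{1}{L}\right) = - \frac{-6 + 2 L \left(4 + L\right)}{L}$)
$\frac{K{\left(11 \right)}}{- \frac{191}{-213} - \frac{220}{121}} - \frac{295}{-151} = \frac{-8 - 22 + \frac{6}{11}}{- \frac{191}{-213} - \frac{220}{121}} - \frac{295}{-151} = \frac{-8 - 22 + 6 \cdot \frac{1}{11}}{\left(-191\right) \left(- \frac{1}{213}\right) - \frac{20}{11}} - - \frac{295}{151} = \frac{-8 - 22 + \frac{6}{11}}{\frac{191}{213} - \frac{20}{11}} + \frac{295}{151} = - \frac{324}{11 \left(- \frac{2159}{2343}\right)} + \frac{295}{151} = \left(- \frac{324}{11}\right) \left(- \frac{2343}{2159}\right) + \frac{295}{151} = \frac{69012}{2159} + \frac{295}{151} = \frac{11057717}{326009}$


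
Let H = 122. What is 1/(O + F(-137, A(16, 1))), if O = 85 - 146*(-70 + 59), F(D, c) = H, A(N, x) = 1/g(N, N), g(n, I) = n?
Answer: 1/1813 ≈ 0.00055157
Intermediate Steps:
A(N, x) = 1/N
F(D, c) = 122
O = 1691 (O = 85 - 146*(-11) = 85 + 1606 = 1691)
1/(O + F(-137, A(16, 1))) = 1/(1691 + 122) = 1/1813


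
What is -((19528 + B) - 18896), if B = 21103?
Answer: -21735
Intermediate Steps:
-((19528 + B) - 18896) = -((19528 + 21103) - 18896) = -(40631 - 18896) = -1*21735 = -21735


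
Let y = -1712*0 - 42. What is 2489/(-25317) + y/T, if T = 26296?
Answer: -33257029/332867916 ≈ -0.099911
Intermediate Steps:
y = -42 (y = -107*0 - 42 = 0 - 42 = -42)
2489/(-25317) + y/T = 2489/(-25317) - 42/26296 = 2489*(-1/25317) - 42*1/26296 = -2489/25317 - 21/13148 = -33257029/332867916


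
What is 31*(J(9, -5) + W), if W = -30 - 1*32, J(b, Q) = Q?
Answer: -2077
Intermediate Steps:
W = -62 (W = -30 - 32 = -62)
31*(J(9, -5) + W) = 31*(-5 - 62) = 31*(-67) = -2077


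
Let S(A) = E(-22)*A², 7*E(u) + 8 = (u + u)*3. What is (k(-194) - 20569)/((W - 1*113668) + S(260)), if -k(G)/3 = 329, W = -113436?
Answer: 5389/394776 ≈ 0.013651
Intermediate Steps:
k(G) = -987 (k(G) = -3*329 = -987)
E(u) = -8/7 + 6*u/7 (E(u) = -8/7 + ((u + u)*3)/7 = -8/7 + ((2*u)*3)/7 = -8/7 + (6*u)/7 = -8/7 + 6*u/7)
S(A) = -20*A² (S(A) = (-8/7 + (6/7)*(-22))*A² = (-8/7 - 132/7)*A² = -20*A²)
(k(-194) - 20569)/((W - 1*113668) + S(260)) = (-987 - 20569)/((-113436 - 1*113668) - 20*260²) = -21556/((-113436 - 113668) - 20*67600) = -21556/(-227104 - 1352000) = -21556/(-1579104) = -21556*(-1/1579104) = 5389/394776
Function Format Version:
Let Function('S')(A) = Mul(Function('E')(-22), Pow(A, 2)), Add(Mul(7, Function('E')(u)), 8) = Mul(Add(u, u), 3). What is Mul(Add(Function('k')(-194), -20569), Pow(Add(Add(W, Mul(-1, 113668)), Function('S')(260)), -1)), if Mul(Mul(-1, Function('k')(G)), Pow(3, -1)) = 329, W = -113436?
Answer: Rational(5389, 394776) ≈ 0.013651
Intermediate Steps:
Function('k')(G) = -987 (Function('k')(G) = Mul(-3, 329) = -987)
Function('E')(u) = Add(Rational(-8, 7), Mul(Rational(6, 7), u)) (Function('E')(u) = Add(Rational(-8, 7), Mul(Rational(1, 7), Mul(Add(u, u), 3))) = Add(Rational(-8, 7), Mul(Rational(1, 7), Mul(Mul(2, u), 3))) = Add(Rational(-8, 7), Mul(Rational(1, 7), Mul(6, u))) = Add(Rational(-8, 7), Mul(Rational(6, 7), u)))
Function('S')(A) = Mul(-20, Pow(A, 2)) (Function('S')(A) = Mul(Add(Rational(-8, 7), Mul(Rational(6, 7), -22)), Pow(A, 2)) = Mul(Add(Rational(-8, 7), Rational(-132, 7)), Pow(A, 2)) = Mul(-20, Pow(A, 2)))
Mul(Add(Function('k')(-194), -20569), Pow(Add(Add(W, Mul(-1, 113668)), Function('S')(260)), -1)) = Mul(Add(-987, -20569), Pow(Add(Add(-113436, Mul(-1, 113668)), Mul(-20, Pow(260, 2))), -1)) = Mul(-21556, Pow(Add(Add(-113436, -113668), Mul(-20, 67600)), -1)) = Mul(-21556, Pow(Add(-227104, -1352000), -1)) = Mul(-21556, Pow(-1579104, -1)) = Mul(-21556, Rational(-1, 1579104)) = Rational(5389, 394776)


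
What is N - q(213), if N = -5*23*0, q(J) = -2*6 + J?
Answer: -201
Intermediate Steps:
q(J) = -12 + J
N = 0 (N = -115*0 = 0)
N - q(213) = 0 - (-12 + 213) = 0 - 1*201 = 0 - 201 = -201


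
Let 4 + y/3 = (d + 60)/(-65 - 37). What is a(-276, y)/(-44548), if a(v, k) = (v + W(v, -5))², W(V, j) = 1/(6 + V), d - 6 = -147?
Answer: -5553379441/3247549200 ≈ -1.7100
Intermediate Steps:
d = -141 (d = 6 - 147 = -141)
y = -327/34 (y = -12 + 3*((-141 + 60)/(-65 - 37)) = -12 + 3*(-81/(-102)) = -12 + 3*(-81*(-1/102)) = -12 + 3*(27/34) = -12 + 81/34 = -327/34 ≈ -9.6176)
a(v, k) = (v + 1/(6 + v))²
a(-276, y)/(-44548) = (-276 + 1/(6 - 276))²/(-44548) = (-276 + 1/(-270))²*(-1/44548) = (-276 - 1/270)²*(-1/44548) = (-74521/270)²*(-1/44548) = (5553379441/72900)*(-1/44548) = -5553379441/3247549200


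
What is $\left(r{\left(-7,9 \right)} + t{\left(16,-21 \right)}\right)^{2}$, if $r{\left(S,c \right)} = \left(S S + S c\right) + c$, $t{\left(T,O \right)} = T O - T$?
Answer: $127449$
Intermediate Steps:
$t{\left(T,O \right)} = - T + O T$ ($t{\left(T,O \right)} = O T - T = - T + O T$)
$r{\left(S,c \right)} = c + S^{2} + S c$ ($r{\left(S,c \right)} = \left(S^{2} + S c\right) + c = c + S^{2} + S c$)
$\left(r{\left(-7,9 \right)} + t{\left(16,-21 \right)}\right)^{2} = \left(\left(9 + \left(-7\right)^{2} - 63\right) + 16 \left(-1 - 21\right)\right)^{2} = \left(\left(9 + 49 - 63\right) + 16 \left(-22\right)\right)^{2} = \left(-5 - 352\right)^{2} = \left(-357\right)^{2} = 127449$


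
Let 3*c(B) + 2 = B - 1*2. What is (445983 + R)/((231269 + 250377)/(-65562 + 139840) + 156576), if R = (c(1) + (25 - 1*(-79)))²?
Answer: 16957370288/5815316887 ≈ 2.9160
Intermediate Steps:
c(B) = -4/3 + B/3 (c(B) = -⅔ + (B - 1*2)/3 = -⅔ + (B - 2)/3 = -⅔ + (-2 + B)/3 = -⅔ + (-⅔ + B/3) = -4/3 + B/3)
R = 10609 (R = ((-4/3 + (⅓)*1) + (25 - 1*(-79)))² = ((-4/3 + ⅓) + (25 + 79))² = (-1 + 104)² = 103² = 10609)
(445983 + R)/((231269 + 250377)/(-65562 + 139840) + 156576) = (445983 + 10609)/((231269 + 250377)/(-65562 + 139840) + 156576) = 456592/(481646/74278 + 156576) = 456592/(481646*(1/74278) + 156576) = 456592/(240823/37139 + 156576) = 456592/(5815316887/37139) = 456592*(37139/5815316887) = 16957370288/5815316887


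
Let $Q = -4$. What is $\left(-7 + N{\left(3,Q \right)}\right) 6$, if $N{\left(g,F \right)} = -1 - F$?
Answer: $-24$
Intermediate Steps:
$\left(-7 + N{\left(3,Q \right)}\right) 6 = \left(-7 - -3\right) 6 = \left(-7 + \left(-1 + 4\right)\right) 6 = \left(-7 + 3\right) 6 = \left(-4\right) 6 = -24$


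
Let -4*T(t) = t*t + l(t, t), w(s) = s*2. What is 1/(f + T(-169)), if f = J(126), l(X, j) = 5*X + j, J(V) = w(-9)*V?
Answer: -4/36619 ≈ -0.00010923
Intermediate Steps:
w(s) = 2*s
J(V) = -18*V (J(V) = (2*(-9))*V = -18*V)
l(X, j) = j + 5*X
T(t) = -3*t/2 - t²/4 (T(t) = -(t*t + (t + 5*t))/4 = -(t² + 6*t)/4 = -3*t/2 - t²/4)
f = -2268 (f = -18*126 = -2268)
1/(f + T(-169)) = 1/(-2268 + (¼)*(-169)*(-6 - 1*(-169))) = 1/(-2268 + (¼)*(-169)*(-6 + 169)) = 1/(-2268 + (¼)*(-169)*163) = 1/(-2268 - 27547/4) = 1/(-36619/4) = -4/36619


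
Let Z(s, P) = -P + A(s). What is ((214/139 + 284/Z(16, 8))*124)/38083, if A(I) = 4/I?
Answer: -605080/5293537 ≈ -0.11431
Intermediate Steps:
Z(s, P) = -P + 4/s
((214/139 + 284/Z(16, 8))*124)/38083 = ((214/139 + 284/(-1*8 + 4/16))*124)/38083 = ((214*(1/139) + 284/(-8 + 4*(1/16)))*124)*(1/38083) = ((214/139 + 284/(-8 + ¼))*124)*(1/38083) = ((214/139 + 284/(-31/4))*124)*(1/38083) = ((214/139 + 284*(-4/31))*124)*(1/38083) = ((214/139 - 1136/31)*124)*(1/38083) = -151270/4309*124*(1/38083) = -605080/139*1/38083 = -605080/5293537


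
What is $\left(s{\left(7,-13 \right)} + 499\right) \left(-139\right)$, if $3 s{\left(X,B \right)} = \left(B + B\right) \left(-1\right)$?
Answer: $- \frac{211697}{3} \approx -70566.0$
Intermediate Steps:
$s{\left(X,B \right)} = - \frac{2 B}{3}$ ($s{\left(X,B \right)} = \frac{\left(B + B\right) \left(-1\right)}{3} = \frac{2 B \left(-1\right)}{3} = \frac{\left(-2\right) B}{3} = - \frac{2 B}{3}$)
$\left(s{\left(7,-13 \right)} + 499\right) \left(-139\right) = \left(\left(- \frac{2}{3}\right) \left(-13\right) + 499\right) \left(-139\right) = \left(\frac{26}{3} + 499\right) \left(-139\right) = \frac{1523}{3} \left(-139\right) = - \frac{211697}{3}$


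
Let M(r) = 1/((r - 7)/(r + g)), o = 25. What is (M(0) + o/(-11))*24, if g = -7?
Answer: -336/11 ≈ -30.545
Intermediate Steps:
M(r) = 1 (M(r) = 1/((r - 7)/(r - 7)) = 1/((-7 + r)/(-7 + r)) = 1/1 = 1)
(M(0) + o/(-11))*24 = (1 + 25/(-11))*24 = (1 + 25*(-1/11))*24 = (1 - 25/11)*24 = -14/11*24 = -336/11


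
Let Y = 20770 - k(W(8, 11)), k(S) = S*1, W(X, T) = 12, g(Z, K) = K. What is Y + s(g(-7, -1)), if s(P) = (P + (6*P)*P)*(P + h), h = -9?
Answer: 20708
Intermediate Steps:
k(S) = S
s(P) = (-9 + P)*(P + 6*P**2) (s(P) = (P + (6*P)*P)*(P - 9) = (P + 6*P**2)*(-9 + P) = (-9 + P)*(P + 6*P**2))
Y = 20758 (Y = 20770 - 1*12 = 20770 - 12 = 20758)
Y + s(g(-7, -1)) = 20758 - (-9 - 53*(-1) + 6*(-1)**2) = 20758 - (-9 + 53 + 6*1) = 20758 - (-9 + 53 + 6) = 20758 - 1*50 = 20758 - 50 = 20708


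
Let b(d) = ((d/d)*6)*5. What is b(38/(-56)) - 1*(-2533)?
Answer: 2563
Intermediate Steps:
b(d) = 30 (b(d) = (1*6)*5 = 6*5 = 30)
b(38/(-56)) - 1*(-2533) = 30 - 1*(-2533) = 30 + 2533 = 2563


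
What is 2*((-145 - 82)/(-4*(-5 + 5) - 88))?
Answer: 227/44 ≈ 5.1591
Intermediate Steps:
2*((-145 - 82)/(-4*(-5 + 5) - 88)) = 2*(-227/(-4*0 - 88)) = 2*(-227/(0 - 88)) = 2*(-227/(-88)) = 2*(-227*(-1/88)) = 2*(227/88) = 227/44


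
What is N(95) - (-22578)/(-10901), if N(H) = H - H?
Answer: -22578/10901 ≈ -2.0712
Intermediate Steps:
N(H) = 0
N(95) - (-22578)/(-10901) = 0 - (-22578)/(-10901) = 0 - (-22578)*(-1)/10901 = 0 - 1*22578/10901 = 0 - 22578/10901 = -22578/10901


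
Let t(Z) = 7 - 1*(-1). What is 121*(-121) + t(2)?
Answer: -14633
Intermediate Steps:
t(Z) = 8 (t(Z) = 7 + 1 = 8)
121*(-121) + t(2) = 121*(-121) + 8 = -14641 + 8 = -14633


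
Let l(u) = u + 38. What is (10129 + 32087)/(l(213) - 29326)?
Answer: -42216/29075 ≈ -1.4520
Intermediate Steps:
l(u) = 38 + u
(10129 + 32087)/(l(213) - 29326) = (10129 + 32087)/((38 + 213) - 29326) = 42216/(251 - 29326) = 42216/(-29075) = 42216*(-1/29075) = -42216/29075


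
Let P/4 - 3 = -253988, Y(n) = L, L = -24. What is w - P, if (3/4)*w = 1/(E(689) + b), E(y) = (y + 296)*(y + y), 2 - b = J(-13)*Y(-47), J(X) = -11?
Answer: 1034024747941/1017801 ≈ 1.0159e+6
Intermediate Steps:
Y(n) = -24
b = -262 (b = 2 - (-11)*(-24) = 2 - 1*264 = 2 - 264 = -262)
E(y) = 2*y*(296 + y) (E(y) = (296 + y)*(2*y) = 2*y*(296 + y))
w = 1/1017801 (w = 4/(3*(2*689*(296 + 689) - 262)) = 4/(3*(2*689*985 - 262)) = 4/(3*(1357330 - 262)) = (4/3)/1357068 = (4/3)*(1/1357068) = 1/1017801 ≈ 9.8251e-7)
P = -1015940 (P = 12 + 4*(-253988) = 12 - 1015952 = -1015940)
w - P = 1/1017801 - 1*(-1015940) = 1/1017801 + 1015940 = 1034024747941/1017801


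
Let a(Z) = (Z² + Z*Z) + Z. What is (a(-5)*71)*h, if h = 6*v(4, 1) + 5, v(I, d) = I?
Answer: 92655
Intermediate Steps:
a(Z) = Z + 2*Z² (a(Z) = (Z² + Z²) + Z = 2*Z² + Z = Z + 2*Z²)
h = 29 (h = 6*4 + 5 = 24 + 5 = 29)
(a(-5)*71)*h = (-5*(1 + 2*(-5))*71)*29 = (-5*(1 - 10)*71)*29 = (-5*(-9)*71)*29 = (45*71)*29 = 3195*29 = 92655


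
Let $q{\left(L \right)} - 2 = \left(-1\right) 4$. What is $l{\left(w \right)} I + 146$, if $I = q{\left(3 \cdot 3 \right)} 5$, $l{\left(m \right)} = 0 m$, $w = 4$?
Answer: $146$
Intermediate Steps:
$q{\left(L \right)} = -2$ ($q{\left(L \right)} = 2 - 4 = -2$)
$l{\left(m \right)} = 0$
$I = -10$ ($I = \left(-2\right) 5 = -10$)
$l{\left(w \right)} I + 146 = 0 \left(-10\right) + 146 = 0 + 146 = 146$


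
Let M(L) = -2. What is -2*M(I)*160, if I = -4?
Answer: 640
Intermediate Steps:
-2*M(I)*160 = -2*(-2)*160 = 4*160 = 640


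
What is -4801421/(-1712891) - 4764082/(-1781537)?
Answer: 16714262345139/3051578693467 ≈ 5.4772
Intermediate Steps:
-4801421/(-1712891) - 4764082/(-1781537) = -4801421*(-1/1712891) - 4764082*(-1/1781537) = 4801421/1712891 + 4764082/1781537 = 16714262345139/3051578693467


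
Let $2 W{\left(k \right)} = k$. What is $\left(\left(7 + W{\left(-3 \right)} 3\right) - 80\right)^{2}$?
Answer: $\frac{24025}{4} \approx 6006.3$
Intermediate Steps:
$W{\left(k \right)} = \frac{k}{2}$
$\left(\left(7 + W{\left(-3 \right)} 3\right) - 80\right)^{2} = \left(\left(7 + \frac{1}{2} \left(-3\right) 3\right) - 80\right)^{2} = \left(\left(7 - \frac{9}{2}\right) - 80\right)^{2} = \left(\frac{5}{2} - 80\right)^{2} = \left(- \frac{155}{2}\right)^{2} = \frac{24025}{4}$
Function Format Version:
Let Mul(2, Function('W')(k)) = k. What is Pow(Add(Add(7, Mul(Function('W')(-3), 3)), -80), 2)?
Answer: Rational(24025, 4) ≈ 6006.3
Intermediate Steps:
Function('W')(k) = Mul(Rational(1, 2), k)
Pow(Add(Add(7, Mul(Function('W')(-3), 3)), -80), 2) = Pow(Add(Add(7, Mul(Mul(Rational(1, 2), -3), 3)), -80), 2) = Pow(Add(Add(7, Mul(Rational(-3, 2), 3)), -80), 2) = Pow(Add(Add(7, Rational(-9, 2)), -80), 2) = Pow(Add(Rational(5, 2), -80), 2) = Pow(Rational(-155, 2), 2) = Rational(24025, 4)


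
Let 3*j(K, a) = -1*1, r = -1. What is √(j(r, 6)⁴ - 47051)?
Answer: I*√3811130/9 ≈ 216.91*I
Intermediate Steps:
j(K, a) = -⅓ (j(K, a) = (-1*1)/3 = (⅓)*(-1) = -⅓)
√(j(r, 6)⁴ - 47051) = √((-⅓)⁴ - 47051) = √(1/81 - 47051) = √(-3811130/81) = I*√3811130/9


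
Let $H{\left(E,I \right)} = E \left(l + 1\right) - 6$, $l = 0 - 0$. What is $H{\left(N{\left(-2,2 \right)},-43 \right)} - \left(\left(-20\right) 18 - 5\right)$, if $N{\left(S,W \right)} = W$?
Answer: $361$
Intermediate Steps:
$l = 0$ ($l = 0 + 0 = 0$)
$H{\left(E,I \right)} = -6 + E$ ($H{\left(E,I \right)} = E \left(0 + 1\right) - 6 = E 1 - 6 = E - 6 = -6 + E$)
$H{\left(N{\left(-2,2 \right)},-43 \right)} - \left(\left(-20\right) 18 - 5\right) = \left(-6 + 2\right) - \left(\left(-20\right) 18 - 5\right) = -4 - \left(-360 - 5\right) = -4 - -365 = -4 + 365 = 361$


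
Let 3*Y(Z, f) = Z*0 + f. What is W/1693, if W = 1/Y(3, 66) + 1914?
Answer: 42109/37246 ≈ 1.1306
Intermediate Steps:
Y(Z, f) = f/3 (Y(Z, f) = (Z*0 + f)/3 = (0 + f)/3 = f/3)
W = 42109/22 (W = 1/((1/3)*66) + 1914 = 1/22 + 1914 = 42109/22 ≈ 1914.0)
W/1693 = (42109/22)/1693 = (42109/22)*(1/1693) = 42109/37246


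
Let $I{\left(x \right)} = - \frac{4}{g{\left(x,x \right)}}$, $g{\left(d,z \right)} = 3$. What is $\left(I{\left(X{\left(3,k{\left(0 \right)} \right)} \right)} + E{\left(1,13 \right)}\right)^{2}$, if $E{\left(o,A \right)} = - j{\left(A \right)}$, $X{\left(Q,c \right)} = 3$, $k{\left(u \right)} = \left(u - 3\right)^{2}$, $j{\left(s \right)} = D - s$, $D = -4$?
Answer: $\frac{2209}{9} \approx 245.44$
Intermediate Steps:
$j{\left(s \right)} = -4 - s$
$k{\left(u \right)} = \left(-3 + u\right)^{2}$
$E{\left(o,A \right)} = 4 + A$ ($E{\left(o,A \right)} = - (-4 - A) = 4 + A$)
$I{\left(x \right)} = - \frac{4}{3}$
$\left(I{\left(X{\left(3,k{\left(0 \right)} \right)} \right)} + E{\left(1,13 \right)}\right)^{2} = \left(- \frac{4}{3} + \left(4 + 13\right)\right)^{2} = \left(- \frac{4}{3} + 17\right)^{2} = \left(\frac{47}{3}\right)^{2} = \frac{2209}{9}$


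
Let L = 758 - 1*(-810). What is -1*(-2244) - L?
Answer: 676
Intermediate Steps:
L = 1568 (L = 758 + 810 = 1568)
-1*(-2244) - L = -1*(-2244) - 1*1568 = 2244 - 1568 = 676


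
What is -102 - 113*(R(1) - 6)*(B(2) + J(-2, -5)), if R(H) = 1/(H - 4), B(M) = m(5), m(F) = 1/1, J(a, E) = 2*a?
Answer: -2249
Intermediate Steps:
m(F) = 1
B(M) = 1
R(H) = 1/(-4 + H)
-102 - 113*(R(1) - 6)*(B(2) + J(-2, -5)) = -102 - 113*(1/(-4 + 1) - 6)*(1 + 2*(-2)) = -102 - 113*(1/(-3) - 6)*(1 - 4) = -102 - 113*(-⅓ - 6)*(-3) = -102 - (-2147)*(-3)/3 = -102 - 113*19 = -102 - 2147 = -2249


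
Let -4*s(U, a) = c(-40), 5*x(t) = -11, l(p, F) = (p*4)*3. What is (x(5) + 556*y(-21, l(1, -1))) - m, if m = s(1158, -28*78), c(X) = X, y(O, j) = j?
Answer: 33299/5 ≈ 6659.8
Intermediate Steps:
l(p, F) = 12*p (l(p, F) = (4*p)*3 = 12*p)
x(t) = -11/5 (x(t) = (1/5)*(-11) = -11/5)
s(U, a) = 10 (s(U, a) = -1/4*(-40) = 10)
m = 10
(x(5) + 556*y(-21, l(1, -1))) - m = (-11/5 + 556*(12*1)) - 1*10 = (-11/5 + 556*12) - 10 = (-11/5 + 6672) - 10 = 33349/5 - 10 = 33299/5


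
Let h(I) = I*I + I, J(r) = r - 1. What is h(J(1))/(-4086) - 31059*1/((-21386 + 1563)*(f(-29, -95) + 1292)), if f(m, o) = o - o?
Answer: 1827/1506548 ≈ 0.0012127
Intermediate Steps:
f(m, o) = 0
J(r) = -1 + r
h(I) = I + I² (h(I) = I² + I = I + I²)
h(J(1))/(-4086) - 31059*1/((-21386 + 1563)*(f(-29, -95) + 1292)) = ((-1 + 1)*(1 + (-1 + 1)))/(-4086) - 31059*1/((0 + 1292)*(-21386 + 1563)) = (0*(1 + 0))*(-1/4086) - 31059/(1292*(-19823)) = (0*1)*(-1/4086) - 31059/(-25611316) = 0*(-1/4086) - 31059*(-1/25611316) = 0 + 1827/1506548 = 1827/1506548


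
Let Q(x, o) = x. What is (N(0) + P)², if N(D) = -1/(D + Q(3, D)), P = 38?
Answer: 12769/9 ≈ 1418.8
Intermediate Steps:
N(D) = -1/(3 + D) (N(D) = -1/(D + 3) = -1/(3 + D))
(N(0) + P)² = (-1/(3 + 0) + 38)² = (-1/3 + 38)² = (-1*⅓ + 38)² = (-⅓ + 38)² = (113/3)² = 12769/9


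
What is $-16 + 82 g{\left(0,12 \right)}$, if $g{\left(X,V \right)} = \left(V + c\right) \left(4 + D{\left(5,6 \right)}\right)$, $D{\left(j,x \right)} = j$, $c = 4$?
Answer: $11792$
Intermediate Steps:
$g{\left(X,V \right)} = 36 + 9 V$ ($g{\left(X,V \right)} = \left(V + 4\right) \left(4 + 5\right) = \left(4 + V\right) 9 = 36 + 9 V$)
$-16 + 82 g{\left(0,12 \right)} = -16 + 82 \left(36 + 9 \cdot 12\right) = -16 + 82 \left(36 + 108\right) = -16 + 82 \cdot 144 = -16 + 11808 = 11792$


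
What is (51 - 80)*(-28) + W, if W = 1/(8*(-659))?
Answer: 4280863/5272 ≈ 812.00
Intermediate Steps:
W = -1/5272 (W = 1/(-5272) = -1/5272 ≈ -0.00018968)
(51 - 80)*(-28) + W = (51 - 80)*(-28) - 1/5272 = -29*(-28) - 1/5272 = 812 - 1/5272 = 4280863/5272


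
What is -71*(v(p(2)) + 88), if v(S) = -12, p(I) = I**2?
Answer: -5396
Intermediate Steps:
-71*(v(p(2)) + 88) = -71*(-12 + 88) = -71*76 = -5396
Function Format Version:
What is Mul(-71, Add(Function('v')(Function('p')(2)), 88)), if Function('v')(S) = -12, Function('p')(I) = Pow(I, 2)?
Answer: -5396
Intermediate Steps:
Mul(-71, Add(Function('v')(Function('p')(2)), 88)) = Mul(-71, Add(-12, 88)) = Mul(-71, 76) = -5396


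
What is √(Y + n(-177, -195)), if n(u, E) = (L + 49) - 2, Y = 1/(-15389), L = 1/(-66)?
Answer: √400571945862/92334 ≈ 6.8545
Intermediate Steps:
L = -1/66 ≈ -0.015152
Y = -1/15389 ≈ -6.4982e-5
n(u, E) = 3101/66 (n(u, E) = (-1/66 + 49) - 2 = 3233/66 - 2 = 3101/66)
√(Y + n(-177, -195)) = √(-1/15389 + 3101/66) = √(4338293/92334) = √400571945862/92334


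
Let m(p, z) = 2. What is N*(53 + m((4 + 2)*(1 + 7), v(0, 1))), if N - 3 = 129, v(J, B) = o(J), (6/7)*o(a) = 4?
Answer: 7260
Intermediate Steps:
o(a) = 14/3 (o(a) = (7/6)*4 = 14/3)
v(J, B) = 14/3
N = 132 (N = 3 + 129 = 132)
N*(53 + m((4 + 2)*(1 + 7), v(0, 1))) = 132*(53 + 2) = 132*55 = 7260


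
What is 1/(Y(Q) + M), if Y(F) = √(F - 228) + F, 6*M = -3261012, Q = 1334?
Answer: -271084/146973069559 - √1106/293946139118 ≈ -1.8446e-6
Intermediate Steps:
M = -543502 (M = (⅙)*(-3261012) = -543502)
Y(F) = F + √(-228 + F) (Y(F) = √(-228 + F) + F = F + √(-228 + F))
1/(Y(Q) + M) = 1/((1334 + √(-228 + 1334)) - 543502) = 1/((1334 + √1106) - 543502) = 1/(-542168 + √1106)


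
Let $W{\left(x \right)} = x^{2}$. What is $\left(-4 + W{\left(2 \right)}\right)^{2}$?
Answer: $0$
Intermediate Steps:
$\left(-4 + W{\left(2 \right)}\right)^{2} = \left(-4 + 2^{2}\right)^{2} = \left(-4 + 4\right)^{2} = 0^{2} = 0$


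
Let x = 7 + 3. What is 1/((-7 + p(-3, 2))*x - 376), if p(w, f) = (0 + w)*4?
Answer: -1/566 ≈ -0.0017668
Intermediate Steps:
x = 10
p(w, f) = 4*w (p(w, f) = w*4 = 4*w)
1/((-7 + p(-3, 2))*x - 376) = 1/((-7 + 4*(-3))*10 - 376) = 1/((-7 - 12)*10 - 376) = 1/(-19*10 - 376) = 1/(-190 - 376) = 1/(-566) = -1/566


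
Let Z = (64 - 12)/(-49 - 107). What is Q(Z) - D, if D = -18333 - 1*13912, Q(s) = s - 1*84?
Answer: 96482/3 ≈ 32161.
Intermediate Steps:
Z = -1/3 (Z = 52/(-156) = 52*(-1/156) = -1/3 ≈ -0.33333)
Q(s) = -84 + s (Q(s) = s - 84 = -84 + s)
D = -32245 (D = -18333 - 13912 = -32245)
Q(Z) - D = (-84 - 1/3) - 1*(-32245) = -253/3 + 32245 = 96482/3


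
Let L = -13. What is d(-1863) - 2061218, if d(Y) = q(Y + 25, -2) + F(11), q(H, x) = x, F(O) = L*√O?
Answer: -2061220 - 13*√11 ≈ -2.0613e+6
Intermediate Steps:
F(O) = -13*√O
d(Y) = -2 - 13*√11
d(-1863) - 2061218 = (-2 - 13*√11) - 2061218 = -2061220 - 13*√11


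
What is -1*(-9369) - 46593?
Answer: -37224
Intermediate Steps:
-1*(-9369) - 46593 = 9369 - 46593 = -37224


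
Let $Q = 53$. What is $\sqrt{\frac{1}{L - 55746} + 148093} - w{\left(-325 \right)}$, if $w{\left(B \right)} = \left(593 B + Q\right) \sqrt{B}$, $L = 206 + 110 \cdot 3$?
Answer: $\frac{21 \sqrt{1023602730490}}{55210} + 963360 i \sqrt{13} \approx 384.83 + 3.4734 \cdot 10^{6} i$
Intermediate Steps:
$L = 536$ ($L = 206 + 330 = 536$)
$w{\left(B \right)} = \sqrt{B} \left(53 + 593 B\right)$ ($w{\left(B \right)} = \left(593 B + 53\right) \sqrt{B} = \left(53 + 593 B\right) \sqrt{B} = \sqrt{B} \left(53 + 593 B\right)$)
$\sqrt{\frac{1}{L - 55746} + 148093} - w{\left(-325 \right)} = \sqrt{\frac{1}{536 - 55746} + 148093} - \sqrt{-325} \left(53 + 593 \left(-325\right)\right) = \sqrt{\frac{1}{-55210} + 148093} - 5 i \sqrt{13} \left(53 - 192725\right) = \sqrt{- \frac{1}{55210} + 148093} - 5 i \sqrt{13} \left(-192672\right) = \sqrt{\frac{8176214529}{55210}} - - 963360 i \sqrt{13} = \frac{21 \sqrt{1023602730490}}{55210} + 963360 i \sqrt{13}$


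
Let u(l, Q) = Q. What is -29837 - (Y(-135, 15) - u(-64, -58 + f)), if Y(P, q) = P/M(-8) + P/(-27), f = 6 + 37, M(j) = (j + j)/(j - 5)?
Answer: -475957/16 ≈ -29747.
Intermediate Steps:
M(j) = 2*j/(-5 + j) (M(j) = (2*j)/(-5 + j) = 2*j/(-5 + j))
f = 43
Y(P, q) = 335*P/432 (Y(P, q) = P/((2*(-8)/(-5 - 8))) + P/(-27) = P/((2*(-8)/(-13))) + P*(-1/27) = P/((2*(-8)*(-1/13))) - P/27 = P/(16/13) - P/27 = P*(13/16) - P/27 = 13*P/16 - P/27 = 335*P/432)
-29837 - (Y(-135, 15) - u(-64, -58 + f)) = -29837 - ((335/432)*(-135) - (-58 + 43)) = -29837 - (-1675/16 - 1*(-15)) = -29837 - (-1675/16 + 15) = -29837 - 1*(-1435/16) = -29837 + 1435/16 = -475957/16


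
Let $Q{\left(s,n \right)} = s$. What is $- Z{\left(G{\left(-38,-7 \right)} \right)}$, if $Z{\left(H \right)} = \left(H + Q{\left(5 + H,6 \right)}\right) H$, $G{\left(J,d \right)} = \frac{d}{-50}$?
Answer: $- \frac{462}{625} \approx -0.7392$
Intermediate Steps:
$G{\left(J,d \right)} = - \frac{d}{50}$ ($G{\left(J,d \right)} = d \left(- \frac{1}{50}\right) = - \frac{d}{50}$)
$Z{\left(H \right)} = H \left(5 + 2 H\right)$ ($Z{\left(H \right)} = \left(H + \left(5 + H\right)\right) H = \left(5 + 2 H\right) H = H \left(5 + 2 H\right)$)
$- Z{\left(G{\left(-38,-7 \right)} \right)} = - \left(- \frac{1}{50}\right) \left(-7\right) \left(5 + 2 \left(\left(- \frac{1}{50}\right) \left(-7\right)\right)\right) = - \frac{7 \left(5 + 2 \cdot \frac{7}{50}\right)}{50} = - \frac{7 \left(5 + \frac{7}{25}\right)}{50} = - \frac{7 \cdot 132}{50 \cdot 25} = \left(-1\right) \frac{462}{625} = - \frac{462}{625}$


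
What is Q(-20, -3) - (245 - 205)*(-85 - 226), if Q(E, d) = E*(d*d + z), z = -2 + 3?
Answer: 12240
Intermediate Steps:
z = 1
Q(E, d) = E*(1 + d**2) (Q(E, d) = E*(d*d + 1) = E*(d**2 + 1) = E*(1 + d**2))
Q(-20, -3) - (245 - 205)*(-85 - 226) = -20*(1 + (-3)**2) - (245 - 205)*(-85 - 226) = -20*(1 + 9) - 40*(-311) = -20*10 - 1*(-12440) = -200 + 12440 = 12240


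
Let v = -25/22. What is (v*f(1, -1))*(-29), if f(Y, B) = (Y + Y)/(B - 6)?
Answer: -725/77 ≈ -9.4156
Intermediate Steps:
f(Y, B) = 2*Y/(-6 + B) (f(Y, B) = (2*Y)/(-6 + B) = 2*Y/(-6 + B))
v = -25/22 (v = -25*1/22 = -25/22 ≈ -1.1364)
(v*f(1, -1))*(-29) = -25/(11*(-6 - 1))*(-29) = -25/(11*(-7))*(-29) = -25*(-1)/(11*7)*(-29) = -25/22*(-2/7)*(-29) = (25/77)*(-29) = -725/77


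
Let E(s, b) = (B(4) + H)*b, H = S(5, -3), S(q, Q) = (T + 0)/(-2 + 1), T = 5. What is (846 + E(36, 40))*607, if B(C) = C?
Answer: 489242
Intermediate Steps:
S(q, Q) = -5 (S(q, Q) = (5 + 0)/(-2 + 1) = 5/(-1) = 5*(-1) = -5)
H = -5
E(s, b) = -b (E(s, b) = (4 - 5)*b = -b)
(846 + E(36, 40))*607 = (846 - 1*40)*607 = (846 - 40)*607 = 806*607 = 489242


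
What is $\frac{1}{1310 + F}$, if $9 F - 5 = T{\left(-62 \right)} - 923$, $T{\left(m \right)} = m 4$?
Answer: $\frac{9}{10624} \approx 0.00084714$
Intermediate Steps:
$T{\left(m \right)} = 4 m$
$F = - \frac{1166}{9}$ ($F = \frac{5}{9} + \frac{4 \left(-62\right) - 923}{9} = \frac{5}{9} + \frac{-248 - 923}{9} = \frac{5}{9} + \frac{1}{9} \left(-1171\right) = \frac{5}{9} - \frac{1171}{9} = - \frac{1166}{9} \approx -129.56$)
$\frac{1}{1310 + F} = \frac{1}{1310 - \frac{1166}{9}} = \frac{1}{\frac{10624}{9}} = \frac{9}{10624}$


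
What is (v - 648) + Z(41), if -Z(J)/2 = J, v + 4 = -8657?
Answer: -9391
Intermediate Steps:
v = -8661 (v = -4 - 8657 = -8661)
Z(J) = -2*J
(v - 648) + Z(41) = (-8661 - 648) - 2*41 = -9309 - 82 = -9391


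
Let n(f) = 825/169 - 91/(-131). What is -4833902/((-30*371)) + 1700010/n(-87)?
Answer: 104872811902052/343510755 ≈ 3.0530e+5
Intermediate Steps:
n(f) = 123454/22139 (n(f) = 825*(1/169) - 91*(-1/131) = 825/169 + 91/131 = 123454/22139)
-4833902/((-30*371)) + 1700010/n(-87) = -4833902/((-30*371)) + 1700010/(123454/22139) = -4833902/(-11130) + 1700010*(22139/123454) = -4833902*(-1/11130) + 18818260695/61727 = 2416951/5565 + 18818260695/61727 = 104872811902052/343510755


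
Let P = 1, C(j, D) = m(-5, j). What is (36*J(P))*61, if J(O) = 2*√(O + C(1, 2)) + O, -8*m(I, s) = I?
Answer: 2196 + 1098*√26 ≈ 7794.7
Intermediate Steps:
m(I, s) = -I/8
C(j, D) = 5/8 (C(j, D) = -⅛*(-5) = 5/8)
J(O) = O + 2*√(5/8 + O) (J(O) = 2*√(O + 5/8) + O = 2*√(5/8 + O) + O = O + 2*√(5/8 + O))
(36*J(P))*61 = (36*(1 + √(10 + 16*1)/2))*61 = (36*(1 + √(10 + 16)/2))*61 = (36*(1 + √26/2))*61 = (36 + 18*√26)*61 = 2196 + 1098*√26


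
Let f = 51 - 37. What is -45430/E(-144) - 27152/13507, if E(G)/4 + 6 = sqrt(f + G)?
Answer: 915927283/2242162 + 22715*I*sqrt(130)/332 ≈ 408.5 + 780.09*I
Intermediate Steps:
f = 14
E(G) = -24 + 4*sqrt(14 + G)
-45430/E(-144) - 27152/13507 = -45430/(-24 + 4*sqrt(14 - 144)) - 27152/13507 = -45430/(-24 + 4*sqrt(-130)) - 27152*1/13507 = -45430/(-24 + 4*(I*sqrt(130))) - 27152/13507 = -45430/(-24 + 4*I*sqrt(130)) - 27152/13507 = -27152/13507 - 45430/(-24 + 4*I*sqrt(130))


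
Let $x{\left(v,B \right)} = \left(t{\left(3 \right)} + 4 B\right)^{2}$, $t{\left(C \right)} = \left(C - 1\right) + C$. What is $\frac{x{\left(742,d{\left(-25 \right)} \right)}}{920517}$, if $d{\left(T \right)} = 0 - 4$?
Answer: $\frac{121}{920517} \approx 0.00013145$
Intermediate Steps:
$d{\left(T \right)} = -4$ ($d{\left(T \right)} = 0 - 4 = -4$)
$t{\left(C \right)} = -1 + 2 C$ ($t{\left(C \right)} = \left(-1 + C\right) + C = -1 + 2 C$)
$x{\left(v,B \right)} = \left(5 + 4 B\right)^{2}$ ($x{\left(v,B \right)} = \left(\left(-1 + 2 \cdot 3\right) + 4 B\right)^{2} = \left(\left(-1 + 6\right) + 4 B\right)^{2} = \left(5 + 4 B\right)^{2}$)
$\frac{x{\left(742,d{\left(-25 \right)} \right)}}{920517} = \frac{\left(5 + 4 \left(-4\right)\right)^{2}}{920517} = \left(5 - 16\right)^{2} \cdot \frac{1}{920517} = \left(-11\right)^{2} \cdot \frac{1}{920517} = 121 \cdot \frac{1}{920517} = \frac{121}{920517}$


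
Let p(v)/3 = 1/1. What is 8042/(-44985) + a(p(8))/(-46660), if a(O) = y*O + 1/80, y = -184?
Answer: -5606536997/33584001600 ≈ -0.16694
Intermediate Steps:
p(v) = 3 (p(v) = 3/1 = 3*1 = 3)
a(O) = 1/80 - 184*O (a(O) = -184*O + 1/80 = 1/80 - 184*O)
8042/(-44985) + a(p(8))/(-46660) = 8042/(-44985) + (1/80 - 184*3)/(-46660) = 8042*(-1/44985) + (1/80 - 552)*(-1/46660) = -8042/44985 - 44159/80*(-1/46660) = -8042/44985 + 44159/3732800 = -5606536997/33584001600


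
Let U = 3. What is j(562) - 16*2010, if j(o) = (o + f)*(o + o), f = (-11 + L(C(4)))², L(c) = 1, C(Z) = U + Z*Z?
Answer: 711928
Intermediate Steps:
C(Z) = 3 + Z² (C(Z) = 3 + Z*Z = 3 + Z²)
f = 100 (f = (-11 + 1)² = (-10)² = 100)
j(o) = 2*o*(100 + o) (j(o) = (o + 100)*(o + o) = (100 + o)*(2*o) = 2*o*(100 + o))
j(562) - 16*2010 = 2*562*(100 + 562) - 16*2010 = 2*562*662 - 32160 = 744088 - 32160 = 711928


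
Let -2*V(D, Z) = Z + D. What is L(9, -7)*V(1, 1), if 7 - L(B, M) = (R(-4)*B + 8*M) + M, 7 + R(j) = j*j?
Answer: 11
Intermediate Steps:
R(j) = -7 + j² (R(j) = -7 + j*j = -7 + j²)
L(B, M) = 7 - 9*B - 9*M (L(B, M) = 7 - (((-7 + (-4)²)*B + 8*M) + M) = 7 - (((-7 + 16)*B + 8*M) + M) = 7 - ((9*B + 8*M) + M) = 7 - ((8*M + 9*B) + M) = 7 - (9*B + 9*M) = 7 + (-9*B - 9*M) = 7 - 9*B - 9*M)
V(D, Z) = -D/2 - Z/2 (V(D, Z) = -(Z + D)/2 = -(D + Z)/2 = -D/2 - Z/2)
L(9, -7)*V(1, 1) = (7 - 9*9 - 9*(-7))*(-½*1 - ½*1) = (7 - 81 + 63)*(-½ - ½) = -11*(-1) = 11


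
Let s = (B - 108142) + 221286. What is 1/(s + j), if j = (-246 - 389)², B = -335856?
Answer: 1/180513 ≈ 5.5398e-6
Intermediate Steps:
j = 403225 (j = (-635)² = 403225)
s = -222712 (s = (-335856 - 108142) + 221286 = -443998 + 221286 = -222712)
1/(s + j) = 1/(-222712 + 403225) = 1/180513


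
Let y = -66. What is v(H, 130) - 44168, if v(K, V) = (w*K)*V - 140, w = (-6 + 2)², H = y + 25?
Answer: -129588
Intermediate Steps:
H = -41 (H = -66 + 25 = -41)
w = 16 (w = (-4)² = 16)
v(K, V) = -140 + 16*K*V (v(K, V) = (16*K)*V - 140 = 16*K*V - 140 = -140 + 16*K*V)
v(H, 130) - 44168 = (-140 + 16*(-41)*130) - 44168 = (-140 - 85280) - 44168 = -85420 - 44168 = -129588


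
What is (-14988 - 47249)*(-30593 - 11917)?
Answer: 2645694870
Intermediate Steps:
(-14988 - 47249)*(-30593 - 11917) = -62237*(-42510) = 2645694870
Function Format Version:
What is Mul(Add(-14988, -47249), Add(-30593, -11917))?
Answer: 2645694870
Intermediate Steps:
Mul(Add(-14988, -47249), Add(-30593, -11917)) = Mul(-62237, -42510) = 2645694870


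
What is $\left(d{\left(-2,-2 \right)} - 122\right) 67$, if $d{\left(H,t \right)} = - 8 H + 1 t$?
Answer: $-7236$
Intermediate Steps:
$d{\left(H,t \right)} = t - 8 H$ ($d{\left(H,t \right)} = - 8 H + t = t - 8 H$)
$\left(d{\left(-2,-2 \right)} - 122\right) 67 = \left(\left(-2 - -16\right) - 122\right) 67 = \left(\left(-2 + 16\right) - 122\right) 67 = \left(14 - 122\right) 67 = \left(-108\right) 67 = -7236$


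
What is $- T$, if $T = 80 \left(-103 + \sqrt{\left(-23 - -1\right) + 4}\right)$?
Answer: $8240 - 240 i \sqrt{2} \approx 8240.0 - 339.41 i$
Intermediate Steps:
$T = -8240 + 240 i \sqrt{2}$ ($T = 80 \left(-103 + \sqrt{\left(-23 + 1\right) + 4}\right) = 80 \left(-103 + \sqrt{-22 + 4}\right) = 80 \left(-103 + \sqrt{-18}\right) = 80 \left(-103 + 3 i \sqrt{2}\right) = -8240 + 240 i \sqrt{2} \approx -8240.0 + 339.41 i$)
$- T = - (-8240 + 240 i \sqrt{2}) = 8240 - 240 i \sqrt{2}$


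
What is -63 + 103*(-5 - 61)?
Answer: -6861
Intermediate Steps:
-63 + 103*(-5 - 61) = -63 + 103*(-66) = -63 - 6798 = -6861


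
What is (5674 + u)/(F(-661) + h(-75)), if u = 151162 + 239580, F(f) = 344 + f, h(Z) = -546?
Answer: -396416/863 ≈ -459.35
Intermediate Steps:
u = 390742
(5674 + u)/(F(-661) + h(-75)) = (5674 + 390742)/((344 - 661) - 546) = 396416/(-317 - 546) = 396416/(-863) = 396416*(-1/863) = -396416/863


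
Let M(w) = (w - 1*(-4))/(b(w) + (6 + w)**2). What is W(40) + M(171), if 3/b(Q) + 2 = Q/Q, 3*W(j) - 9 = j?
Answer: 170611/10442 ≈ 16.339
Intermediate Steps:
W(j) = 3 + j/3
b(Q) = -3 (b(Q) = 3/(-2 + Q/Q) = 3/(-2 + 1) = 3/(-1) = 3*(-1) = -3)
M(w) = (4 + w)/(-3 + (6 + w)**2) (M(w) = (w - 1*(-4))/(-3 + (6 + w)**2) = (w + 4)/(-3 + (6 + w)**2) = (4 + w)/(-3 + (6 + w)**2))
W(40) + M(171) = (3 + (1/3)*40) + (4 + 171)/(-3 + (6 + 171)**2) = (3 + 40/3) + 175/(-3 + 177**2) = 49/3 + 175/(-3 + 31329) = 49/3 + 175/31326 = 170611/10442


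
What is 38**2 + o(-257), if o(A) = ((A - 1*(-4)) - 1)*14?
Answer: -2112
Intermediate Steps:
o(A) = 42 + 14*A (o(A) = ((A + 4) - 1)*14 = ((4 + A) - 1)*14 = (3 + A)*14 = 42 + 14*A)
38**2 + o(-257) = 38**2 + (42 + 14*(-257)) = 1444 + (42 - 3598) = 1444 - 3556 = -2112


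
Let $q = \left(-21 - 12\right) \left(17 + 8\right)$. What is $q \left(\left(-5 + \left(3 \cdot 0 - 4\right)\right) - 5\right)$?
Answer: $11550$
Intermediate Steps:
$q = -825$ ($q = \left(-33\right) 25 = -825$)
$q \left(\left(-5 + \left(3 \cdot 0 - 4\right)\right) - 5\right) = - 825 \left(\left(-5 + \left(3 \cdot 0 - 4\right)\right) - 5\right) = - 825 \left(\left(-5 + \left(0 - 4\right)\right) - 5\right) = - 825 \left(\left(-5 - 4\right) - 5\right) = - 825 \left(-9 - 5\right) = \left(-825\right) \left(-14\right) = 11550$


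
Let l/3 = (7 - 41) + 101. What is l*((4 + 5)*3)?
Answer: 5427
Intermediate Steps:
l = 201 (l = 3*((7 - 41) + 101) = 3*(-34 + 101) = 3*67 = 201)
l*((4 + 5)*3) = 201*((4 + 5)*3) = 201*(9*3) = 201*27 = 5427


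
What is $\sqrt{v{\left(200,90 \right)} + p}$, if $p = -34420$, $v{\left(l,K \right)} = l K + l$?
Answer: $2 i \sqrt{4055} \approx 127.36 i$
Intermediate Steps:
$v{\left(l,K \right)} = l + K l$ ($v{\left(l,K \right)} = K l + l = l + K l$)
$\sqrt{v{\left(200,90 \right)} + p} = \sqrt{200 \left(1 + 90\right) - 34420} = \sqrt{200 \cdot 91 - 34420} = \sqrt{18200 - 34420} = \sqrt{-16220} = 2 i \sqrt{4055}$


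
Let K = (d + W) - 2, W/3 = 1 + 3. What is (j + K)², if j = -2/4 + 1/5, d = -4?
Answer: 3249/100 ≈ 32.490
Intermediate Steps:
W = 12 (W = 3*(1 + 3) = 3*4 = 12)
K = 6 (K = (-4 + 12) - 2 = 8 - 2 = 6)
j = -3/10 (j = -2*¼ + 1*(⅕) = -½ + ⅕ = -3/10 ≈ -0.30000)
(j + K)² = (-3/10 + 6)² = (57/10)² = 3249/100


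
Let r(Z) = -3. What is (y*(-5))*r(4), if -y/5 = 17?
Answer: -1275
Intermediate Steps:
y = -85 (y = -5*17 = -85)
(y*(-5))*r(4) = -85*(-5)*(-3) = 425*(-3) = -1275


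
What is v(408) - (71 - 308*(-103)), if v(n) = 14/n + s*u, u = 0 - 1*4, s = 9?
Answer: -6493517/204 ≈ -31831.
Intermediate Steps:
u = -4 (u = 0 - 4 = -4)
v(n) = -36 + 14/n (v(n) = 14/n + 9*(-4) = 14/n - 36 = -36 + 14/n)
v(408) - (71 - 308*(-103)) = (-36 + 14/408) - (71 - 308*(-103)) = (-36 + 14*(1/408)) - (71 + 31724) = (-36 + 7/204) - 1*31795 = -7337/204 - 31795 = -6493517/204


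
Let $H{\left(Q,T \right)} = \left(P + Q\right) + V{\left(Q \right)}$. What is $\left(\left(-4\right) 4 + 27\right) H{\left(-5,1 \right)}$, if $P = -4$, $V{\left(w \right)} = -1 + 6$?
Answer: $-44$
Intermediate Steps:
$V{\left(w \right)} = 5$
$H{\left(Q,T \right)} = 1 + Q$ ($H{\left(Q,T \right)} = \left(-4 + Q\right) + 5 = 1 + Q$)
$\left(\left(-4\right) 4 + 27\right) H{\left(-5,1 \right)} = \left(\left(-4\right) 4 + 27\right) \left(1 - 5\right) = \left(-16 + 27\right) \left(-4\right) = 11 \left(-4\right) = -44$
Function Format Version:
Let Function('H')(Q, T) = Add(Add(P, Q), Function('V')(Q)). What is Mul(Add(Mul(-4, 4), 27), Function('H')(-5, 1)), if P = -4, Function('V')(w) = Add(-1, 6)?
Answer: -44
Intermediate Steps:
Function('V')(w) = 5
Function('H')(Q, T) = Add(1, Q) (Function('H')(Q, T) = Add(Add(-4, Q), 5) = Add(1, Q))
Mul(Add(Mul(-4, 4), 27), Function('H')(-5, 1)) = Mul(Add(Mul(-4, 4), 27), Add(1, -5)) = Mul(Add(-16, 27), -4) = Mul(11, -4) = -44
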